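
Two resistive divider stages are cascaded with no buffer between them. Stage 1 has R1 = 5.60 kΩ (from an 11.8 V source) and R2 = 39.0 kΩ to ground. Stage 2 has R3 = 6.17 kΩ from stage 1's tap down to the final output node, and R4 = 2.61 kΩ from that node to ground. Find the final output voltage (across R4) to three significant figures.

Stage 2 presents R3+R4 = 8.780 kΩ as a load on stage 1's tap.
Stage 1's lower leg becomes R2‖(R3+R4) = 7.167 kΩ, so V_mid = 11.8 × 7.167/12.77 = 6.624 V.
Stage 2 is itself unloaded: V_out = V_mid × R4/(R3+R4) = 6.624 × 2.61/8.780 = 1.97 V.

V_out ≈ 1.97 V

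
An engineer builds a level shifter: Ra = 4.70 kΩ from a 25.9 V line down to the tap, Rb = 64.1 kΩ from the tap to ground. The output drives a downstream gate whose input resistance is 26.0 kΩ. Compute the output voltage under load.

V_out ≈ 20.7 V

The load sits in parallel with Rb: Rb‖R_L = (64.1 × 26.0) / (64.1 + 26.0) = 18.50 kΩ.
V_out = 25.9 × 18.50 / (4.70 + 18.50) = 25.9 × 18.50/23.20 = 20.7 V.
(Unloaded it would have been 24.1 V.)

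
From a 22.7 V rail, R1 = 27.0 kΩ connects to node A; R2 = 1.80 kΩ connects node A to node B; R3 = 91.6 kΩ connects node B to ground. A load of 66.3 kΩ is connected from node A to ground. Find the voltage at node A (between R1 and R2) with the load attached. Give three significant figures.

Below node A the series string R2+R3 = 93.40 kΩ sits in parallel with the 66.3 kΩ load: 38.78 kΩ.
V_A = 22.7 × 38.78/(27.0 + 38.78) = 13.4 V.

V ≈ 13.4 V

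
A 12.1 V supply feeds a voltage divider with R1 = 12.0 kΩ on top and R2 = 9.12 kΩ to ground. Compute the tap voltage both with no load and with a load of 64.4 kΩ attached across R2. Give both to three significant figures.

Open-circuit: V = 12.1 × 9.12/(12.0 + 9.12) = 5.22 V.
With the load, R2 becomes R2‖R_L = 7.989 kΩ, so V = 12.1 × 7.989/19.99 = 4.84 V.

Unloaded: 5.22 V; loaded: 4.84 V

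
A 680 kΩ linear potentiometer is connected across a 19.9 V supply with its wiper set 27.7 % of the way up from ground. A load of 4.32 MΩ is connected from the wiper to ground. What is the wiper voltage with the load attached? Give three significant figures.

V ≈ 5.34 V

The wiper splits the pot into (1−α)R = 491.6 kΩ above and αR = 188.4 kΩ below.
Lower section ‖ load = 180.5 kΩ.
V_wiper = 19.9 × 180.5/(491.6 + 180.5) = 5.34 V.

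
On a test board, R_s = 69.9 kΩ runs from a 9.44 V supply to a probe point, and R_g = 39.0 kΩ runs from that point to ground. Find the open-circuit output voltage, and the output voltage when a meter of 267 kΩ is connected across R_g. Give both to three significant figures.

Open-circuit: V = 9.44 × 39.0/(69.9 + 39.0) = 3.38 V.
With the load, R_g becomes R_g‖R_L = 34.03 kΩ, so V = 9.44 × 34.03/103.9 = 3.09 V.

Unloaded: 3.38 V; loaded: 3.09 V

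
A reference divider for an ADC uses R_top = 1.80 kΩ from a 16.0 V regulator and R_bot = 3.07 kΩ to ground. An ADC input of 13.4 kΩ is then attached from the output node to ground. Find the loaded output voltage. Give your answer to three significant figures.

V_out ≈ 9.30 V

The load sits in parallel with R_bot: R_bot‖R_L = (3.07 × 13.4) / (3.07 + 13.4) = 2.498 kΩ.
V_out = 16.0 × 2.498 / (1.80 + 2.498) = 16.0 × 2.498/4.298 = 9.30 V.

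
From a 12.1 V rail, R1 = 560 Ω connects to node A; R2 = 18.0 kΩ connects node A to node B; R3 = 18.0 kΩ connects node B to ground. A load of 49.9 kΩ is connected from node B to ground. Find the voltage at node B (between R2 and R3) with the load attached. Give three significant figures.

At node B, R3 is in parallel with the load: R3‖R_L = 13230 Ω.
Below node A the resistance is R2 + (R3‖R_L) = 31230 Ω, so V_A = 12.1 × 31230/31790 = 11.89 V.
Then V_B = V_A × (R3‖R_L)/(R2 + R3‖R_L) = 11.89 × 13230/31230 = 5.04 V.

V ≈ 5.04 V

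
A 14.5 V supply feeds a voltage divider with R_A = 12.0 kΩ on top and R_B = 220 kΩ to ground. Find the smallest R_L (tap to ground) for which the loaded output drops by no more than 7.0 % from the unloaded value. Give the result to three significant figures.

R_L(min) ≈ 151 kΩ

Output resistance R_th = R_A‖R_B = (12.0 × 220)/232.0 = 11.38 kΩ.
The fractional drop is R_th/(R_th + R_L); requiring this ≤ 0.0700 gives R_L ≥ R_th(1/0.0700 − 1) = 11.38 × 13.29 = 151 kΩ.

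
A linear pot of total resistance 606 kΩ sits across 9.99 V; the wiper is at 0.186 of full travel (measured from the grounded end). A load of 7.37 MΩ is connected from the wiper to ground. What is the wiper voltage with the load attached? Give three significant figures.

V ≈ 1.84 V

The wiper splits the pot into (1−α)R = 493.3 kΩ above and αR = 112.7 kΩ below.
Lower section ‖ load = 111.0 kΩ.
V_wiper = 9.99 × 111.0/(493.3 + 111.0) = 1.84 V.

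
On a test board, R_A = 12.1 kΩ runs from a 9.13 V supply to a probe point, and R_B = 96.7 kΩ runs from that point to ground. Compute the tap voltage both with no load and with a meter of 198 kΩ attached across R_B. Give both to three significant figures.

Unloaded: 8.11 V; loaded: 7.70 V

Open-circuit: V = 9.13 × 96.7/(12.1 + 96.7) = 8.11 V.
With the load, R_B becomes R_B‖R_L = 64.97 kΩ, so V = 9.13 × 64.97/77.07 = 7.70 V.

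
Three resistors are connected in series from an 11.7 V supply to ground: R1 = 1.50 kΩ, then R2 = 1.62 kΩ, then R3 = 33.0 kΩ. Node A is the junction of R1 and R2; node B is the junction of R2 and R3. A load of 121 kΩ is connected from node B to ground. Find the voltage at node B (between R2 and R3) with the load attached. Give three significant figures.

At node B, R3 is in parallel with the load: R3‖R_L = 25.93 kΩ.
Below node A the resistance is R2 + (R3‖R_L) = 27.55 kΩ, so V_A = 11.7 × 27.55/29.05 = 11.10 V.
Then V_B = V_A × (R3‖R_L)/(R2 + R3‖R_L) = 11.10 × 25.93/27.55 = 10.4 V.

V ≈ 10.4 V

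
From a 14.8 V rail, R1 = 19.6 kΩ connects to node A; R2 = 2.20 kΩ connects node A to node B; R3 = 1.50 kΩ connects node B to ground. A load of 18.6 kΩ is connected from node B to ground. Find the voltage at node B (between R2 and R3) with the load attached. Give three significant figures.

V ≈ 0.886 V

At node B, R3 is in parallel with the load: R3‖R_L = 1.388 kΩ.
Below node A the resistance is R2 + (R3‖R_L) = 3.588 kΩ, so V_A = 14.8 × 3.588/23.19 = 2.290 V.
Then V_B = V_A × (R3‖R_L)/(R2 + R3‖R_L) = 2.290 × 1.388/3.588 = 0.886 V.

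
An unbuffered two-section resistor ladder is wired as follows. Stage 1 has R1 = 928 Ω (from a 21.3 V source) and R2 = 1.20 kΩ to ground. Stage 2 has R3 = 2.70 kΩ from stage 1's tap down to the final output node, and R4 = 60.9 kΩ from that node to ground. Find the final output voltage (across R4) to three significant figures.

Stage 2 presents R3+R4 = 63600 Ω as a load on stage 1's tap.
Stage 1's lower leg becomes R2‖(R3+R4) = 1178 Ω, so V_mid = 21.3 × 1178/2106 = 11.91 V.
Stage 2 is itself unloaded: V_out = V_mid × R4/(R3+R4) = 11.91 × 60900/63600 = 11.4 V.

V_out ≈ 11.4 V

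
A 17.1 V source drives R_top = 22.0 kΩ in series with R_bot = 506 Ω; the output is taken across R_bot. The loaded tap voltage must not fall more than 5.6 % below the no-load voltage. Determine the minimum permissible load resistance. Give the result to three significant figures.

Output resistance R_th = R_top‖R_bot = (22000 × 506)/22510 = 494.6 Ω.
The fractional drop is R_th/(R_th + R_L); requiring this ≤ 0.0560 gives R_L ≥ R_th(1/0.0560 − 1) = 494.6 × 16.86 = 8.34 kΩ.

R_L(min) ≈ 8.34 kΩ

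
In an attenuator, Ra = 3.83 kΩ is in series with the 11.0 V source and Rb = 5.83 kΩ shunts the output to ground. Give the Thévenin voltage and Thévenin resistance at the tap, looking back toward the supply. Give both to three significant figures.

V_th = 6.64 V, R_th = 2.31 kΩ

V_th is the open-circuit tap voltage: 11.0 × 5.83/(3.83 + 5.83) = 6.64 V.
With the supply zeroed, Ra and Rb appear in parallel from the tap: R_th = Ra‖Rb = (3.83 × 5.83)/9.660 = 2.31 kΩ.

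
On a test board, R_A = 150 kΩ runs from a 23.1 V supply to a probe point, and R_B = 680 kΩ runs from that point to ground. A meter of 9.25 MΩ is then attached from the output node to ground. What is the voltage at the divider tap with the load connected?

V_out ≈ 18.7 V

The load sits in parallel with R_B: R_B‖R_L = (680 × 9250) / (680 + 9250) = 633.4 kΩ.
V_out = 23.1 × 633.4 / (150 + 633.4) = 23.1 × 633.4/783.4 = 18.7 V.
(Unloaded it would have been 18.9 V.)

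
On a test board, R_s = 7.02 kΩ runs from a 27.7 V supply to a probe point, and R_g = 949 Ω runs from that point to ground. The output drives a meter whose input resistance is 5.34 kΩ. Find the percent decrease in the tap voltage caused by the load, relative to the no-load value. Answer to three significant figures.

The divider's output (Thévenin) resistance is R_s‖R_g = 836.0 Ω.
Fractional drop under load = R_th/(R_th + R_L) = 836.0 / (836.0 + 5340) = 0.1354.
So the output falls by 13.5 %.

13.5 %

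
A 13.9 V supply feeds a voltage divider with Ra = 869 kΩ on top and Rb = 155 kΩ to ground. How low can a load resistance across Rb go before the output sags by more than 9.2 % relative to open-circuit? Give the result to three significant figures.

Output resistance R_th = Ra‖Rb = (869 × 155)/1024 = 131.5 kΩ.
The fractional drop is R_th/(R_th + R_L); requiring this ≤ 0.0920 gives R_L ≥ R_th(1/0.0920 − 1) = 131.5 × 9.870 = 1.30 MΩ.

R_L(min) ≈ 1.30 MΩ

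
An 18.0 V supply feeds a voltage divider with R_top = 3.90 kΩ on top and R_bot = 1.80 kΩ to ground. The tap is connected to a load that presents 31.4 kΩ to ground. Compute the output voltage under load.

V_out ≈ 5.47 V

The load sits in parallel with R_bot: R_bot‖R_L = (1.80 × 31.4) / (1.80 + 31.4) = 1.702 kΩ.
V_out = 18.0 × 1.702 / (3.90 + 1.702) = 18.0 × 1.702/5.602 = 5.47 V.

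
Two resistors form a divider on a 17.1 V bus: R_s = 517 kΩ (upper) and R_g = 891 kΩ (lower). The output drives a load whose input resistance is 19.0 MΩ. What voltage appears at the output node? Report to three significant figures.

The load sits in parallel with R_g: R_g‖R_L = (891 × 19000) / (891 + 19000) = 851.1 kΩ.
V_out = 17.1 × 851.1 / (517 + 851.1) = 17.1 × 851.1/1368 = 10.6 V.

V_out ≈ 10.6 V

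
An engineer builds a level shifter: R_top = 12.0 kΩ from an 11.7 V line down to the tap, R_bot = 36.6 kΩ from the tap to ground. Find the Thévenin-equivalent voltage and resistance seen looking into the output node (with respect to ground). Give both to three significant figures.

V_th is the open-circuit tap voltage: 11.7 × 36.6/(12.0 + 36.6) = 8.81 V.
With the supply zeroed, R_top and R_bot appear in parallel from the tap: R_th = R_top‖R_bot = (12.0 × 36.6)/48.60 = 9.04 kΩ.

V_th = 8.81 V, R_th = 9.04 kΩ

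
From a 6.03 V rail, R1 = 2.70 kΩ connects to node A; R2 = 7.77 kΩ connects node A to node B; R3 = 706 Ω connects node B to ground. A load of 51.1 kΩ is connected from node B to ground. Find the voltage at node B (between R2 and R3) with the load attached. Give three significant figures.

At node B, R3 is in parallel with the load: R3‖R_L = 696.4 Ω.
Below node A the resistance is R2 + (R3‖R_L) = 8466 Ω, so V_A = 6.03 × 8466/11170 = 4.572 V.
Then V_B = V_A × (R3‖R_L)/(R2 + R3‖R_L) = 4.572 × 696.4/8466 = 0.376 V.

V ≈ 0.376 V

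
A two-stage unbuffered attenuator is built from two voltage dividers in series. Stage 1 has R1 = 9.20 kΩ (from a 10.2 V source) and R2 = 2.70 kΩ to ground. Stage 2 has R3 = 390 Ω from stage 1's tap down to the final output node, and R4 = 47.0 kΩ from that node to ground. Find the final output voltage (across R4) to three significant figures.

V_out ≈ 2.20 V

Stage 2 presents R3+R4 = 47390 Ω as a load on stage 1's tap.
Stage 1's lower leg becomes R2‖(R3+R4) = 2554 Ω, so V_mid = 10.2 × 2554/11750 = 2.217 V.
Stage 2 is itself unloaded: V_out = V_mid × R4/(R3+R4) = 2.217 × 47000/47390 = 2.20 V.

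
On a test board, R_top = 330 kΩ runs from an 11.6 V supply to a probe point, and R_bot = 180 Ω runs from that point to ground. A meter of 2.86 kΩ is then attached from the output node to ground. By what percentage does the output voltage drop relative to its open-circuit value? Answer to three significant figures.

The divider's output (Thévenin) resistance is R_top‖R_bot = 179.9 Ω.
Fractional drop under load = R_th/(R_th + R_L) = 179.9 / (179.9 + 2860) = 0.05918.
So the output falls by 5.92 %.

5.92 %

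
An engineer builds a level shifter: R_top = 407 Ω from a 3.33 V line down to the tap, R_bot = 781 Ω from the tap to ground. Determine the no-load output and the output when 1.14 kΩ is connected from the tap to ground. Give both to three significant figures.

Open-circuit: V = 3.33 × 781/(407 + 781) = 2.19 V.
With the load, R_bot becomes R_bot‖R_L = 463.5 Ω, so V = 3.33 × 463.5/870.5 = 1.77 V.

Unloaded: 2.19 V; loaded: 1.77 V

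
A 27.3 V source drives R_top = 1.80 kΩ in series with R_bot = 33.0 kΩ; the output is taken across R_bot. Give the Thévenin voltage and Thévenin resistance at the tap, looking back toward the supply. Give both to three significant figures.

V_th is the open-circuit tap voltage: 27.3 × 33.0/(1.80 + 33.0) = 25.9 V.
With the supply zeroed, R_top and R_bot appear in parallel from the tap: R_th = R_top‖R_bot = (1.80 × 33.0)/34.80 = 1.71 kΩ.

V_th = 25.9 V, R_th = 1.71 kΩ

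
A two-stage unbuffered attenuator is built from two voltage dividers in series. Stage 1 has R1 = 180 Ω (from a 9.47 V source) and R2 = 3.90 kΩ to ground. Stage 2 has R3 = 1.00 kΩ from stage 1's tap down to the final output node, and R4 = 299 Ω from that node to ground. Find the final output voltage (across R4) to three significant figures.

V_out ≈ 1.84 V

Stage 2 presents R3+R4 = 1299 Ω as a load on stage 1's tap.
Stage 1's lower leg becomes R2‖(R3+R4) = 974.4 Ω, so V_mid = 9.47 × 974.4/1154 = 7.993 V.
Stage 2 is itself unloaded: V_out = V_mid × R4/(R3+R4) = 7.993 × 299/1299 = 1.84 V.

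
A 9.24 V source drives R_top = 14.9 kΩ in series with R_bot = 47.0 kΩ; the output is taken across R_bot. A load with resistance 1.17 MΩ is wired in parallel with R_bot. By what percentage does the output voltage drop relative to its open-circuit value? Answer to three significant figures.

0.958 %

The divider's output (Thévenin) resistance is R_top‖R_bot = 11.31 kΩ.
Fractional drop under load = R_th/(R_th + R_L) = 11.31 / (11.31 + 1170) = 0.009577.
So the output falls by 0.958 %.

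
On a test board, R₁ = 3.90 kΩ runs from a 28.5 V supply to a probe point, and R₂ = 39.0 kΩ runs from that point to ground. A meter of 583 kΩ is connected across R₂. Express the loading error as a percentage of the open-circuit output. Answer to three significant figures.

The divider's output (Thévenin) resistance is R₁‖R₂ = 3.545 kΩ.
Fractional drop under load = R_th/(R_th + R_L) = 3.545 / (3.545 + 583) = 0.006045.
So the output falls by 0.604 %.

0.604 %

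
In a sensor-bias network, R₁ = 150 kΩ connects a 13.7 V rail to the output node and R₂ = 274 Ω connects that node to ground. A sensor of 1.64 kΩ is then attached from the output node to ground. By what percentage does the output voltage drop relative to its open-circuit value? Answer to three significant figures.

14.3 %

The divider's output (Thévenin) resistance is R₁‖R₂ = 273.5 Ω.
Fractional drop under load = R_th/(R_th + R_L) = 273.5 / (273.5 + 1640) = 0.1429.
So the output falls by 14.3 %.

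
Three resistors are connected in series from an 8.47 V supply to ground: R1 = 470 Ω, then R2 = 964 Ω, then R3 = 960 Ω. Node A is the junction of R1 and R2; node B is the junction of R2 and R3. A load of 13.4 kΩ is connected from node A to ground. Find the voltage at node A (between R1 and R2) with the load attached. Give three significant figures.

Below node A the series string R2+R3 = 1924 Ω sits in parallel with the 13400 Ω load: 1682 Ω.
V_A = 8.47 × 1682/(470 + 1682) = 6.62 V.

V ≈ 6.62 V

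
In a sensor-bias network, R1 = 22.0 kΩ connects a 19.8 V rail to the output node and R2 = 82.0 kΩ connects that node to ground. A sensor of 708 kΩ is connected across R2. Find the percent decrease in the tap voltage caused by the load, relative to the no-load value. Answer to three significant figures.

The divider's output (Thévenin) resistance is R1‖R2 = 17.35 kΩ.
Fractional drop under load = R_th/(R_th + R_L) = 17.35 / (17.35 + 708) = 0.02391.
So the output falls by 2.39 %.

2.39 %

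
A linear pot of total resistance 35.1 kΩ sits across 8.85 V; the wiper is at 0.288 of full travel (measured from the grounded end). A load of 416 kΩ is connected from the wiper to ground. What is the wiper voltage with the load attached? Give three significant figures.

The wiper splits the pot into (1−α)R = 24.99 kΩ above and αR = 10.11 kΩ below.
Lower section ‖ load = 9.869 kΩ.
V_wiper = 8.85 × 9.869/(24.99 + 9.869) = 2.51 V.

V ≈ 2.51 V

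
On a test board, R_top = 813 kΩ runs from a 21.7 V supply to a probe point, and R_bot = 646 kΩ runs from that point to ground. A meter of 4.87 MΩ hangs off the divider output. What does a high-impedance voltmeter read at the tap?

The load sits in parallel with R_bot: R_bot‖R_L = (646 × 4870) / (646 + 4870) = 570.3 kΩ.
V_out = 21.7 × 570.3 / (813 + 570.3) = 21.7 × 570.3/1383 = 8.95 V.

V_out ≈ 8.95 V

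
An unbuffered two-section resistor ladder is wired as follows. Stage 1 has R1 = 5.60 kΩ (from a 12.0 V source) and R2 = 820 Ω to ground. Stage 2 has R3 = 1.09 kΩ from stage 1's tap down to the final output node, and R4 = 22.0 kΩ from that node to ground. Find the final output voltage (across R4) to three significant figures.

Stage 2 presents R3+R4 = 23090 Ω as a load on stage 1's tap.
Stage 1's lower leg becomes R2‖(R3+R4) = 791.9 Ω, so V_mid = 12.0 × 791.9/6392 = 1.487 V.
Stage 2 is itself unloaded: V_out = V_mid × R4/(R3+R4) = 1.487 × 22000/23090 = 1.42 V.

V_out ≈ 1.42 V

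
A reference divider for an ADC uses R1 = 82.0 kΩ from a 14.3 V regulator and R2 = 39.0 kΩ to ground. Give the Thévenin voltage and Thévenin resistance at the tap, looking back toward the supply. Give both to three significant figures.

V_th is the open-circuit tap voltage: 14.3 × 39.0/(82.0 + 39.0) = 4.61 V.
With the supply zeroed, R1 and R2 appear in parallel from the tap: R_th = R1‖R2 = (82.0 × 39.0)/121.0 = 26.4 kΩ.

V_th = 4.61 V, R_th = 26.4 kΩ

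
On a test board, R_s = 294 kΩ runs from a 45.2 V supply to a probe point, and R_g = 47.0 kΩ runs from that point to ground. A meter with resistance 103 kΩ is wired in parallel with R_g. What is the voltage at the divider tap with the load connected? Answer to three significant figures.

V_out ≈ 4.47 V

The load sits in parallel with R_g: R_g‖R_L = (47.0 × 103) / (47.0 + 103) = 32.27 kΩ.
V_out = 45.2 × 32.27 / (294 + 32.27) = 45.2 × 32.27/326.3 = 4.47 V.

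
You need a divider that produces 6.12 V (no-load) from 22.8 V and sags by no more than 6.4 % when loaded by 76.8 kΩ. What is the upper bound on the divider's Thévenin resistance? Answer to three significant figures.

Loading drop = R_th/(R_th + R_L) ≤ 0.0640, so R_th ≤ R_L · ε/(1−ε) = 76.8 kΩ × 0.0640/0.9360 = 5.25 kΩ.

R_th ≤ 5.25 kΩ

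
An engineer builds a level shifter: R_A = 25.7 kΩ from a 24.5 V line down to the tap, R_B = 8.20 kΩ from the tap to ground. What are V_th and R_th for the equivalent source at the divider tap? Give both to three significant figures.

V_th is the open-circuit tap voltage: 24.5 × 8.20/(25.7 + 8.20) = 5.93 V.
With the supply zeroed, R_A and R_B appear in parallel from the tap: R_th = R_A‖R_B = (25.7 × 8.20)/33.90 = 6.22 kΩ.

V_th = 5.93 V, R_th = 6.22 kΩ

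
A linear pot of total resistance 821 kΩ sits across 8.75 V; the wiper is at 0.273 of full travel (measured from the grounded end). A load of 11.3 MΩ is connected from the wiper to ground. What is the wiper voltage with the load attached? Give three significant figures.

The wiper splits the pot into (1−α)R = 596.9 kΩ above and αR = 224.1 kΩ below.
Lower section ‖ load = 219.8 kΩ.
V_wiper = 8.75 × 219.8/(596.9 + 219.8) = 2.35 V.

V ≈ 2.35 V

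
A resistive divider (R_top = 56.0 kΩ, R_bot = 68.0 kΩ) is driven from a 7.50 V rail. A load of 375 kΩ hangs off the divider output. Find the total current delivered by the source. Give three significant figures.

I ≈ 0.0660 mA

R_bot‖R_L = 57.56 kΩ, so the source sees R_top + R_bot‖R_L = 113.6 kΩ.
I = 7.50 V / 113.6 kΩ = 0.0660 mA.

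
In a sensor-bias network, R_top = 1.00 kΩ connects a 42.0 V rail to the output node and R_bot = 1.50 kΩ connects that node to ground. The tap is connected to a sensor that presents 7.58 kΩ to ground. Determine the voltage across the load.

The load sits in parallel with R_bot: R_bot‖R_L = (1.50 × 7.58) / (1.50 + 7.58) = 1.252 kΩ.
V_out = 42.0 × 1.252 / (1.00 + 1.252) = 42.0 × 1.252/2.252 = 23.4 V.
(Unloaded it would have been 25.2 V.)

V_out ≈ 23.4 V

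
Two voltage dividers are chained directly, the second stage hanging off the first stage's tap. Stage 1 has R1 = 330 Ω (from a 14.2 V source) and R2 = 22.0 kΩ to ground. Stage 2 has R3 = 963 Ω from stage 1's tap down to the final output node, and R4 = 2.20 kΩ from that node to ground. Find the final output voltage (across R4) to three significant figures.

V_out ≈ 8.82 V

Stage 2 presents R3+R4 = 3163 Ω as a load on stage 1's tap.
Stage 1's lower leg becomes R2‖(R3+R4) = 2765 Ω, so V_mid = 14.2 × 2765/3095 = 12.69 V.
Stage 2 is itself unloaded: V_out = V_mid × R4/(R3+R4) = 12.69 × 2200/3163 = 8.82 V.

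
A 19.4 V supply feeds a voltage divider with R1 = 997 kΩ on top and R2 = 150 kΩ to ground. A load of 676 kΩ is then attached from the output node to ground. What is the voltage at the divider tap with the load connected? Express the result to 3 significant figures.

The load sits in parallel with R2: R2‖R_L = (150 × 676) / (150 + 676) = 122.8 kΩ.
V_out = 19.4 × 122.8 / (997 + 122.8) = 19.4 × 122.8/1120 = 2.13 V.
(Unloaded it would have been 2.54 V.)

V_out ≈ 2.13 V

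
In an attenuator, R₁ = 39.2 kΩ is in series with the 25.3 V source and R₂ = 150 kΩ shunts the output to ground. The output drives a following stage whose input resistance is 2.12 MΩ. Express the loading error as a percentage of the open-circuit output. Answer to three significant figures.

The divider's output (Thévenin) resistance is R₁‖R₂ = 31.08 kΩ.
Fractional drop under load = R_th/(R_th + R_L) = 31.08 / (31.08 + 2120) = 0.01445.
So the output falls by 1.44 %.

1.44 %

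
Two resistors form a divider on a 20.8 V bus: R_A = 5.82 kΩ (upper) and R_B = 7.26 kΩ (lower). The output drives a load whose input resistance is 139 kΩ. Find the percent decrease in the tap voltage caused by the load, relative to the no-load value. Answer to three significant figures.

The divider's output (Thévenin) resistance is R_A‖R_B = 3.230 kΩ.
Fractional drop under load = R_th/(R_th + R_L) = 3.230 / (3.230 + 139) = 0.02271.
So the output falls by 2.27 %.

2.27 %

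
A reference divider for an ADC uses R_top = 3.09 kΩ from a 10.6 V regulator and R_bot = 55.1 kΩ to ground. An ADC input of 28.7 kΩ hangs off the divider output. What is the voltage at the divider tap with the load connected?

The load sits in parallel with R_bot: R_bot‖R_L = (55.1 × 28.7) / (55.1 + 28.7) = 18.87 kΩ.
V_out = 10.6 × 18.87 / (3.09 + 18.87) = 10.6 × 18.87/21.96 = 9.11 V.
(Unloaded it would have been 10.0 V.)

V_out ≈ 9.11 V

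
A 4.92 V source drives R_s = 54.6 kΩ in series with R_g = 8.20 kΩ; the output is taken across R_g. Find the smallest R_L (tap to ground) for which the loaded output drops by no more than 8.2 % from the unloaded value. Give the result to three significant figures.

Output resistance R_th = R_s‖R_g = (54.6 × 8.20)/62.80 = 7.129 kΩ.
The fractional drop is R_th/(R_th + R_L); requiring this ≤ 0.0820 gives R_L ≥ R_th(1/0.0820 − 1) = 7.129 × 11.20 = 79.8 kΩ.

R_L(min) ≈ 79.8 kΩ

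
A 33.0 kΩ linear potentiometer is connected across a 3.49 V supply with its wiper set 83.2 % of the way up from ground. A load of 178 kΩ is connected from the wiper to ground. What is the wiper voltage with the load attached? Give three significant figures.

V ≈ 2.83 V

The wiper splits the pot into (1−α)R = 5.544 kΩ above and αR = 27.46 kΩ below.
Lower section ‖ load = 23.79 kΩ.
V_wiper = 3.49 × 23.79/(5.544 + 23.79) = 2.83 V.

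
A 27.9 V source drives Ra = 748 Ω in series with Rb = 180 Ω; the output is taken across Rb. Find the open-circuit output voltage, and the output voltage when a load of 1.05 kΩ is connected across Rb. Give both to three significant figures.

Open-circuit: V = 27.9 × 180/(748 + 180) = 5.41 V.
With the load, Rb becomes Rb‖R_L = 153.7 Ω, so V = 27.9 × 153.7/901.7 = 4.75 V.

Unloaded: 5.41 V; loaded: 4.75 V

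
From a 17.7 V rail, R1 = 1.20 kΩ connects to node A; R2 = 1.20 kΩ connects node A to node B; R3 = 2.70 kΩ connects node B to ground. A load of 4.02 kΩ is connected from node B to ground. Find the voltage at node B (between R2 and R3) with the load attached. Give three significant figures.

At node B, R3 is in parallel with the load: R3‖R_L = 1.615 kΩ.
Below node A the resistance is R2 + (R3‖R_L) = 2.815 kΩ, so V_A = 17.7 × 2.815/4.015 = 12.41 V.
Then V_B = V_A × (R3‖R_L)/(R2 + R3‖R_L) = 12.41 × 1.615/2.815 = 7.12 V.

V ≈ 7.12 V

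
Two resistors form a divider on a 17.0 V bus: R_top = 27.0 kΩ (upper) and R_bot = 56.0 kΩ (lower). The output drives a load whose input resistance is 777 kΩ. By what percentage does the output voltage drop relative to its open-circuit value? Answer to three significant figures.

The divider's output (Thévenin) resistance is R_top‖R_bot = 18.22 kΩ.
Fractional drop under load = R_th/(R_th + R_L) = 18.22 / (18.22 + 777) = 0.02291.
So the output falls by 2.29 %.

2.29 %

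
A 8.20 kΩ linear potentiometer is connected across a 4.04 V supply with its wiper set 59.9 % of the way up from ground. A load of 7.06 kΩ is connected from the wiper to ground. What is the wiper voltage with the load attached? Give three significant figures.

V ≈ 1.89 V

The wiper splits the pot into (1−α)R = 3.288 kΩ above and αR = 4.912 kΩ below.
Lower section ‖ load = 2.897 kΩ.
V_wiper = 4.04 × 2.897/(3.288 + 2.897) = 1.89 V.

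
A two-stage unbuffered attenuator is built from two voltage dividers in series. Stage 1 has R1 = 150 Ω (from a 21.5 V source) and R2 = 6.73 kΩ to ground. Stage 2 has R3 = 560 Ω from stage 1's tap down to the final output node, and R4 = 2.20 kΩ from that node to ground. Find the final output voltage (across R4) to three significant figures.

Stage 2 presents R3+R4 = 2760 Ω as a load on stage 1's tap.
Stage 1's lower leg becomes R2‖(R3+R4) = 1957 Ω, so V_mid = 21.5 × 1957/2107 = 19.97 V.
Stage 2 is itself unloaded: V_out = V_mid × R4/(R3+R4) = 19.97 × 2200/2760 = 15.9 V.

V_out ≈ 15.9 V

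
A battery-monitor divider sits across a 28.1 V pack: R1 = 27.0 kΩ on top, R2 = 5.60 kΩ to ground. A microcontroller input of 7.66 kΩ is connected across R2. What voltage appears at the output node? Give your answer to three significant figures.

The load sits in parallel with R2: R2‖R_L = (5.60 × 7.66) / (5.60 + 7.66) = 3.235 kΩ.
V_out = 28.1 × 3.235 / (27.0 + 3.235) = 28.1 × 3.235/30.23 = 3.01 V.

V_out ≈ 3.01 V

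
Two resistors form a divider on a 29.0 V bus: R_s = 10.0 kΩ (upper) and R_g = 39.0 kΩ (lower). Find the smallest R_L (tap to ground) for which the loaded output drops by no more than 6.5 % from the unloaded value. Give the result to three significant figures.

R_L(min) ≈ 114 kΩ

Output resistance R_th = R_s‖R_g = (10.0 × 39.0)/49.00 = 7.959 kΩ.
The fractional drop is R_th/(R_th + R_L); requiring this ≤ 0.0650 gives R_L ≥ R_th(1/0.0650 − 1) = 7.959 × 14.38 = 114 kΩ.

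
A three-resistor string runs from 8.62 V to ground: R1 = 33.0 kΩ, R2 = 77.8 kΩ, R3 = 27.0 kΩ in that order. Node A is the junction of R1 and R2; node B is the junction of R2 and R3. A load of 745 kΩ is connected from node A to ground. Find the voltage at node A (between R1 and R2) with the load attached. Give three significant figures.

Below node A the series string R2+R3 = 104.8 kΩ sits in parallel with the 745 kΩ load: 91.88 kΩ.
V_A = 8.62 × 91.88/(33.0 + 91.88) = 6.34 V.

V ≈ 6.34 V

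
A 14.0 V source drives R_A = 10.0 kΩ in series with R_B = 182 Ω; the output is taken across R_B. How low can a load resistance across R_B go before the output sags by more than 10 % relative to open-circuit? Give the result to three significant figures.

R_L(min) ≈ 1.61 kΩ

Output resistance R_th = R_A‖R_B = (10000 × 182)/10180 = 178.7 Ω.
The fractional drop is R_th/(R_th + R_L); requiring this ≤ 0.100 gives R_L ≥ R_th(1/0.100 − 1) = 178.7 × 9.000 = 1.61 kΩ.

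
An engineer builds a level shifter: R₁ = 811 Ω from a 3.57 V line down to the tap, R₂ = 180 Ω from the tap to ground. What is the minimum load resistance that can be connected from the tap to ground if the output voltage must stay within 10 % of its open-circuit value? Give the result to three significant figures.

R_L(min) ≈ 1.33 kΩ

Output resistance R_th = R₁‖R₂ = (811 × 180)/991.0 = 147.3 Ω.
The fractional drop is R_th/(R_th + R_L); requiring this ≤ 0.100 gives R_L ≥ R_th(1/0.100 − 1) = 147.3 × 9.000 = 1.33 kΩ.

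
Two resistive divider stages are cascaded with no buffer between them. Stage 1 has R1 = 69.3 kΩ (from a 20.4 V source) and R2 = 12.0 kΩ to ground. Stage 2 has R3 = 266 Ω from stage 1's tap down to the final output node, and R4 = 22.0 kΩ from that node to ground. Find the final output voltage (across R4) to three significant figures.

Stage 2 presents R3+R4 = 22270 Ω as a load on stage 1's tap.
Stage 1's lower leg becomes R2‖(R3+R4) = 7798 Ω, so V_mid = 20.4 × 7798/77100 = 2.063 V.
Stage 2 is itself unloaded: V_out = V_mid × R4/(R3+R4) = 2.063 × 22000/22270 = 2.04 V.

V_out ≈ 2.04 V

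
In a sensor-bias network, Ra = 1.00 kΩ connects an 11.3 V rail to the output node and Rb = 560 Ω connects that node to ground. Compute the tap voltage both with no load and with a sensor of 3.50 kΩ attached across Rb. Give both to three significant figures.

Open-circuit: V = 11.3 × 560/(1000 + 560) = 4.06 V.
With the load, Rb becomes Rb‖R_L = 482.8 Ω, so V = 11.3 × 482.8/1483 = 3.68 V.

Unloaded: 4.06 V; loaded: 3.68 V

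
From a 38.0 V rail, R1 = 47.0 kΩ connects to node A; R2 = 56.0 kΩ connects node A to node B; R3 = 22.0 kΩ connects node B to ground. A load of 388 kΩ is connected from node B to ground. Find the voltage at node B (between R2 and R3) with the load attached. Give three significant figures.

At node B, R3 is in parallel with the load: R3‖R_L = 20.82 kΩ.
Below node A the resistance is R2 + (R3‖R_L) = 76.82 kΩ, so V_A = 38.0 × 76.82/123.8 = 23.58 V.
Then V_B = V_A × (R3‖R_L)/(R2 + R3‖R_L) = 23.58 × 20.82/76.82 = 6.39 V.

V ≈ 6.39 V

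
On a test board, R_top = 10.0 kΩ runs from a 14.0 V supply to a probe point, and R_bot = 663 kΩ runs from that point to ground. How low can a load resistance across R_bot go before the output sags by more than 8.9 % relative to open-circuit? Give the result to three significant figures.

Output resistance R_th = R_top‖R_bot = (10.0 × 663)/673.0 = 9.851 kΩ.
The fractional drop is R_th/(R_th + R_L); requiring this ≤ 0.0890 gives R_L ≥ R_th(1/0.0890 − 1) = 9.851 × 10.24 = 101 kΩ.

R_L(min) ≈ 101 kΩ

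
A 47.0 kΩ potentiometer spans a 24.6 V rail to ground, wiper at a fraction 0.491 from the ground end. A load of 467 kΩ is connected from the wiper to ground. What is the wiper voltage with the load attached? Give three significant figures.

The wiper splits the pot into (1−α)R = 23.92 kΩ above and αR = 23.08 kΩ below.
Lower section ‖ load = 21.99 kΩ.
V_wiper = 24.6 × 21.99/(23.92 + 21.99) = 11.8 V.

V ≈ 11.8 V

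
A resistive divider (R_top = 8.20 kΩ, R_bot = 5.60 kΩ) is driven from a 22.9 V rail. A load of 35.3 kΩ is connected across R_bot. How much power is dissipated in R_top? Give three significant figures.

Total resistance from the source is R_top + (R_bot‖R_L) = 13.03 kΩ, so I = 22.9/13.03 kΩ = 1.757 mA.
P = I²·R_top = (1.757 mA)² × 8.20 kΩ = 25.3 mW.

P ≈ 25.3 mW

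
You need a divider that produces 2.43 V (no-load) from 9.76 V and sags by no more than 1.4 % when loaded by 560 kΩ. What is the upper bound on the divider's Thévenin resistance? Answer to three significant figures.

R_th ≤ 7.95 kΩ

Loading drop = R_th/(R_th + R_L) ≤ 0.0140, so R_th ≤ R_L · ε/(1−ε) = 560 kΩ × 0.0140/0.9860 = 7.95 kΩ.
(Any R1, R2 with R2/(R1+R2) = 0.249 and R1‖R2 ≤ 7.95 kΩ will meet the spec.)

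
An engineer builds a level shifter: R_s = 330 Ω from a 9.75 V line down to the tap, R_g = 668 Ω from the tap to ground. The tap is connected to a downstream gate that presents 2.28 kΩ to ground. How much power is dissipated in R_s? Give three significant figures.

Total resistance from the source is R_s + (R_g‖R_L) = 846.6 Ω, so I = 9.75/846.6 Ω = 11.52 mA.
P = I²·R_s = (11.52 mA)² × 330 Ω = 43.8 mW.

P ≈ 43.8 mW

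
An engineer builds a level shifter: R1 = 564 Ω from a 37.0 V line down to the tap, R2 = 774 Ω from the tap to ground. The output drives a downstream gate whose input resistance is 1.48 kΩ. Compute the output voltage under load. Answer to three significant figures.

The load sits in parallel with R2: R2‖R_L = (774 × 1480) / (774 + 1480) = 508.2 Ω.
V_out = 37.0 × 508.2 / (564 + 508.2) = 37.0 × 508.2/1072 = 17.5 V.

V_out ≈ 17.5 V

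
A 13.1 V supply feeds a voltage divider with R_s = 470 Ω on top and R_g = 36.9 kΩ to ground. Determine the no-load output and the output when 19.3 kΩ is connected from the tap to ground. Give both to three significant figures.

Open-circuit: V = 13.1 × 36900/(470 + 36900) = 12.9 V.
With the load, R_g becomes R_g‖R_L = 12670 Ω, so V = 13.1 × 12670/13140 = 12.6 V.

Unloaded: 12.9 V; loaded: 12.6 V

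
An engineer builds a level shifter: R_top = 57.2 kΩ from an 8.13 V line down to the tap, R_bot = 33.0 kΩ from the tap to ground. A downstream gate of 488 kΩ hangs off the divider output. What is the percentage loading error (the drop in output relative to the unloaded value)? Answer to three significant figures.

4.11 %

The divider's output (Thévenin) resistance is R_top‖R_bot = 20.93 kΩ.
Fractional drop under load = R_th/(R_th + R_L) = 20.93 / (20.93 + 488) = 0.04112.
So the output falls by 4.11 %.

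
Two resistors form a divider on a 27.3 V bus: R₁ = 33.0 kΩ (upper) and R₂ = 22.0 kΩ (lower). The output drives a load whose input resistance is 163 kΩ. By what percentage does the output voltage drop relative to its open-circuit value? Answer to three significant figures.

The divider's output (Thévenin) resistance is R₁‖R₂ = 13.20 kΩ.
Fractional drop under load = R_th/(R_th + R_L) = 13.20 / (13.20 + 163) = 0.07491.
So the output falls by 7.49 %.

7.49 %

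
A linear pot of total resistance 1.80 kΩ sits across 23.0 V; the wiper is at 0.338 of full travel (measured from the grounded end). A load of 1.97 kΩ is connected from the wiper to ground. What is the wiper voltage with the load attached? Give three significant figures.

V ≈ 6.45 V

The wiper splits the pot into (1−α)R = 1192 Ω above and αR = 608.4 Ω below.
Lower section ‖ load = 464.8 Ω.
V_wiper = 23.0 × 464.8/(1192 + 464.8) = 6.45 V.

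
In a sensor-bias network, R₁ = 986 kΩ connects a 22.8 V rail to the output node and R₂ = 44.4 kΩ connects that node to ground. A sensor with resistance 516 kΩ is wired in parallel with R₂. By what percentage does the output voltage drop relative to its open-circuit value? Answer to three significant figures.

7.61 %

The divider's output (Thévenin) resistance is R₁‖R₂ = 42.49 kΩ.
Fractional drop under load = R_th/(R_th + R_L) = 42.49 / (42.49 + 516) = 0.07607.
So the output falls by 7.61 %.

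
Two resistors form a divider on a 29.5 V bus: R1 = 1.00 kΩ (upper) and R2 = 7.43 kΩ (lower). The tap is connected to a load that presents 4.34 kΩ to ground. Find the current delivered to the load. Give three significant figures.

I_L ≈ 4.98 mA

R2‖R_L = 2.740 kΩ; V_out = 29.5 × 2.740/3.740 = 21.61 V.
I_L = V_out / R_L = 21.61 / 4.34 kΩ = 4.98 mA.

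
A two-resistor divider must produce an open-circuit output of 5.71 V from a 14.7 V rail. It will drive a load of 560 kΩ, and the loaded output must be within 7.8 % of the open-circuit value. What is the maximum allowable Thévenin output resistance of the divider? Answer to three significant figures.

Loading drop = R_th/(R_th + R_L) ≤ 0.0780, so R_th ≤ R_L · ε/(1−ε) = 560 kΩ × 0.0780/0.9220 = 47.4 kΩ.

R_th ≤ 47.4 kΩ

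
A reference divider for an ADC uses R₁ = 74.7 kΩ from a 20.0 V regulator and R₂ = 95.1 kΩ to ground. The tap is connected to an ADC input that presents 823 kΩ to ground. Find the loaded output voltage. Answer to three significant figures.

The load sits in parallel with R₂: R₂‖R_L = (95.1 × 823) / (95.1 + 823) = 85.25 kΩ.
V_out = 20.0 × 85.25 / (74.7 + 85.25) = 20.0 × 85.25/159.9 = 10.7 V.

V_out ≈ 10.7 V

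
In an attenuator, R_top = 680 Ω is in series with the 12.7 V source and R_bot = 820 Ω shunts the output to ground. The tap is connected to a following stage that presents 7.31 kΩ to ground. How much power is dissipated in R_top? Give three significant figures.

Total resistance from the source is R_top + (R_bot‖R_L) = 1417 Ω, so I = 12.7/1417 Ω = 8.961 mA.
P = I²·R_top = (8.961 mA)² × 680 Ω = 54.6 mW.

P ≈ 54.6 mW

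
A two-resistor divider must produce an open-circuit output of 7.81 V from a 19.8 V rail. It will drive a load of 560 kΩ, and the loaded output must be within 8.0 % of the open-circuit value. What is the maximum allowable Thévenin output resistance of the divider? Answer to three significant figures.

R_th ≤ 48.7 kΩ

Loading drop = R_th/(R_th + R_L) ≤ 0.0800, so R_th ≤ R_L · ε/(1−ε) = 560 kΩ × 0.0800/0.9200 = 48.7 kΩ.
(Any R1, R2 with R2/(R1+R2) = 0.394 and R1‖R2 ≤ 48.7 kΩ will meet the spec.)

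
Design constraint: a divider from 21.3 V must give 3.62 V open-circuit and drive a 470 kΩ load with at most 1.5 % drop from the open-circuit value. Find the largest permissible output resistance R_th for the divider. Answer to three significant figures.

R_th ≤ 7.16 kΩ

Loading drop = R_th/(R_th + R_L) ≤ 0.0150, so R_th ≤ R_L · ε/(1−ε) = 470 kΩ × 0.0150/0.9850 = 7.16 kΩ.
(Any R1, R2 with R2/(R1+R2) = 0.170 and R1‖R2 ≤ 7.16 kΩ will meet the spec.)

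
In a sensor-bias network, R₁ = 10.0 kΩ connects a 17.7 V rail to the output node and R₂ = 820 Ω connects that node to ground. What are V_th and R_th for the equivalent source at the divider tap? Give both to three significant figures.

V_th is the open-circuit tap voltage: 17.7 × 820/(10000 + 820) = 1.34 V.
With the supply zeroed, R₁ and R₂ appear in parallel from the tap: R_th = R₁‖R₂ = (10000 × 820)/10820 = 758 Ω.

V_th = 1.34 V, R_th = 758 Ω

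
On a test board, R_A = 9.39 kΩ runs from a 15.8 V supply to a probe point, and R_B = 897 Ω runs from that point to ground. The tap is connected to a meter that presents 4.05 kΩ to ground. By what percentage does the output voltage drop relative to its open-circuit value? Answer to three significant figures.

16.8 %

Unloaded V = 15.8 × 897/10290 = 1.378 V.
Loaded: R_B‖R_L = 734.4 Ω, giving V = 15.8 × 734.4/10120 = 1.146 V.
Drop = (1.378 − 1.146) / 1.378 = 16.8 %.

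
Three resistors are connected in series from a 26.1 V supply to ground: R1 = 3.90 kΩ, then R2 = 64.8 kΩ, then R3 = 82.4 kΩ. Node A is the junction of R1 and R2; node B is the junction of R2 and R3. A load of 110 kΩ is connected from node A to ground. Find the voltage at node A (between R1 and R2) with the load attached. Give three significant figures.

Below node A the series string R2+R3 = 147.2 kΩ sits in parallel with the 110 kΩ load: 62.95 kΩ.
V_A = 26.1 × 62.95/(3.90 + 62.95) = 24.6 V.

V ≈ 24.6 V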